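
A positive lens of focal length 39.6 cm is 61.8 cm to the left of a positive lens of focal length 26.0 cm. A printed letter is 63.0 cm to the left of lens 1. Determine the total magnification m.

Lens 1: 1/d_i1 = 1/(39.6) − 1/(63.0) = 0.009380, so d_i1 = 106.6 cm; m₁ = −d_i1/d_o1 = -1.692.
d_o2 = 61.8 − (106.6) = -44.80 cm (virtual object).
Lens 2: 1/d_i2 = 1/(26.0) − 1/(-44.80) = 0.06078, so d_i2 = 16.45 cm; m₂ = −d_i2/d_o2 = +0.3672.
m = m₁·m₂ = (-1.692)(+0.3672) = -0.621.

m = -0.621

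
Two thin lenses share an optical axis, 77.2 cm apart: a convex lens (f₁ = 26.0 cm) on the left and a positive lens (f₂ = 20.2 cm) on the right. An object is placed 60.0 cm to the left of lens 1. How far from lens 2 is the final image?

56.9 cm

Lens 1: 1/d_i1 = 1/f₁ − 1/d_o1 = 1/(26.0) − 1/(60.0) = 0.02179, so d_i1 = 45.88 cm.
The intermediate image is 45.88 cm to the right of lens 1, which is 77.2 − (45.88) = 31.32 cm to the left of lens 2, so d_o2 = +31.32 cm.
Lens 2: 1/d_i2 = 1/f₂ − 1/d_o2 = 1/(20.2) − 1/(31.32) = 0.01758, so d_i2 = 56.9 cm.
The final image is real, 56.9 cm to the right of lens 2 (overall magnification ≈ 1.4).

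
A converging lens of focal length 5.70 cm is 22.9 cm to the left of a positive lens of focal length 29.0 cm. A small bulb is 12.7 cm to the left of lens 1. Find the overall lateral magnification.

Lens 1: 1/d_i1 = 1/(5.70) − 1/(12.7) = 0.09670, so d_i1 = 10.34 cm; m₁ = −d_i1/d_o1 = -0.8142.
d_o2 = 22.9 − (10.34) = 12.56 cm.
Lens 2: 1/d_i2 = 1/(29.0) − 1/(12.56) = -0.04514, so d_i2 = -22.16 cm; m₂ = −d_i2/d_o2 = +1.764.
m = m₁·m₂ = (-0.8142)(+1.764) = -1.44.

m = -1.44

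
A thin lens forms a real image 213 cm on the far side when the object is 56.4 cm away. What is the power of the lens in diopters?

P = +2.24 D

d_i = +213 cm.
1/f = 1/d_o + 1/d_i = 1/(56.4) + 1/(213) = 0.02243 cm⁻¹.
f = 44.59 cm = 0.4459 m, so P = 1/f = +2.24 D.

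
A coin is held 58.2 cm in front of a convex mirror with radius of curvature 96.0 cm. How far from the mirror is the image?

f = R/2 = 96.0/2 = 48.00 cm; for a convex mirror, f = -48.00 cm.
Mirror equation: 1/q = 1/f − 1/p = 1/(-48.00) − 1/(58.2) = -0.02083 − 0.01718 = -0.03802, so q = -26.3 cm.
The image is virtual, upright and reduced, behind the mirror.

26.3 cm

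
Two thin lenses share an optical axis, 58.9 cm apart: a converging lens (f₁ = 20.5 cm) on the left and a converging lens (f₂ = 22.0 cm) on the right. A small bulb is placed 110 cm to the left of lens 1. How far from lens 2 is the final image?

Lens 1: 1/d_i1 = 1/f₁ − 1/d_o1 = 1/(20.5) − 1/(110) = 0.03969, so d_i1 = 25.20 cm.
The intermediate image is 25.20 cm to the right of lens 1, which is 58.9 − (25.20) = 33.70 cm to the left of lens 2, so d_o2 = +33.70 cm.
Lens 2: 1/d_i2 = 1/f₂ − 1/d_o2 = 1/(22.0) − 1/(33.70) = 0.01578, so d_i2 = 63.4 cm.
The final image is real, 63.4 cm to the right of lens 2 (overall magnification ≈ 0.43).

63.4 cm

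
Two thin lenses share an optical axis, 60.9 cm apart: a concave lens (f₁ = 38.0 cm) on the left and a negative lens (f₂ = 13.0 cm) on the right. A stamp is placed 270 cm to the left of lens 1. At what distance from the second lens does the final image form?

Lens 1 is diverging, so f₁ = −38.0 cm.
Lens 1: 1/d_i1 = 1/f₁ − 1/d_o1 = 1/(-38.0) − 1/(270) = -0.03002, so d_i1 = -33.31 cm.
The intermediate image is 33.31 cm to the left of lens 1 (virtual), which is 60.9 − (-33.31) = 94.21 cm to the left of lens 2, so d_o2 = +94.21 cm.
Lens 2 is diverging, so f₂ = −13.0 cm.
Lens 2: 1/d_i2 = 1/f₂ − 1/d_o2 = 1/(-13.0) − 1/(94.21) = -0.08754, so d_i2 = -11.4 cm.
The final image is virtual, 11.4 cm to the left of lens 2 (overall magnification ≈ 0.015).

11.4 cm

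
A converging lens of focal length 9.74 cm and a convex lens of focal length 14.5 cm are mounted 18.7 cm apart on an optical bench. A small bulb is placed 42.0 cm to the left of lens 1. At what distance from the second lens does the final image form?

Lens 1: 1/d_i1 = 1/f₁ − 1/d_o1 = 1/(9.74) − 1/(42.0) = 0.07886, so d_i1 = 12.68 cm.
The intermediate image is 12.68 cm to the right of lens 1, which is 18.7 − (12.68) = 6.020 cm to the left of lens 2, so d_o2 = +6.020 cm.
Lens 2: 1/d_i2 = 1/f₂ − 1/d_o2 = 1/(14.5) − 1/(6.020) = -0.09715, so d_i2 = -10.3 cm.
The final image is virtual, 10.3 cm to the left of lens 2 (overall magnification ≈ -0.52).

10.3 cm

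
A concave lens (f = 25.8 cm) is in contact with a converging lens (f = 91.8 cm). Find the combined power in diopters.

P₁ = 1/f₁ = 1/(-0.258 m) = -3.876 D; P₂ = 1/f₂ = 1/(0.918 m) = +1.089 D.
For thin lenses in contact, P = P₁ + P₂ = (-3.876) + (+1.089) = -2.79 D.

P = -2.79 D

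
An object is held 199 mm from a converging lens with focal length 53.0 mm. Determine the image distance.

72.2 mm

Thin-lens equation: 1/s_i = 1/f − 1/s_o = 1/(53.00) − 1/(199) = 0.01887 − 0.005025 = 0.01384, so s_i = 72.2 mm.
The image is real, inverted and reduced, on the far side of the lens.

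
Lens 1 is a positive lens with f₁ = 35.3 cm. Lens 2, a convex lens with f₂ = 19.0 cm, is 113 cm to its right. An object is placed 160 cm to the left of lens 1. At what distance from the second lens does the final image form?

26.4 cm

Lens 1: 1/d_i1 = 1/f₁ − 1/d_o1 = 1/(35.3) − 1/(160) = 0.02208, so d_i1 = 45.29 cm.
The intermediate image is 45.29 cm to the right of lens 1, which is 113 − (45.29) = 67.71 cm to the left of lens 2, so d_o2 = +67.71 cm.
Lens 2: 1/d_i2 = 1/f₂ − 1/d_o2 = 1/(19.0) − 1/(67.71) = 0.03786, so d_i2 = 26.4 cm.
The final image is real, 26.4 cm to the right of lens 2 (overall magnification ≈ 0.11).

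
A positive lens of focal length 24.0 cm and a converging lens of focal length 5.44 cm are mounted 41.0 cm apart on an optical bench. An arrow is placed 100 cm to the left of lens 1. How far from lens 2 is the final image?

Lens 1: 1/d_i1 = 1/f₁ − 1/d_o1 = 1/(24.0) − 1/(100) = 0.03167, so d_i1 = 31.58 cm.
The intermediate image is 31.58 cm to the right of lens 1, which is 41.0 − (31.58) = 9.420 cm to the left of lens 2, so d_o2 = +9.420 cm.
Lens 2: 1/d_i2 = 1/f₂ − 1/d_o2 = 1/(5.44) − 1/(9.420) = 0.07767, so d_i2 = 12.9 cm.
The final image is real, 12.9 cm to the right of lens 2 (overall magnification ≈ 0.43).

12.9 cm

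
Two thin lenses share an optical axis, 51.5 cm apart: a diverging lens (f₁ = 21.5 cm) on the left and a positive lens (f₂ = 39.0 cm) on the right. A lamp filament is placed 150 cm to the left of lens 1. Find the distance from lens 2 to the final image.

Lens 1 is diverging, so f₁ = −21.5 cm.
Lens 1: 1/d_i1 = 1/f₁ − 1/d_o1 = 1/(-21.5) − 1/(150) = -0.05318, so d_i1 = -18.80 cm.
The intermediate image is 18.80 cm to the left of lens 1 (virtual), which is 51.5 − (-18.80) = 70.30 cm to the left of lens 2, so d_o2 = +70.30 cm.
Lens 2: 1/d_i2 = 1/f₂ − 1/d_o2 = 1/(39.0) − 1/(70.30) = 0.01142, so d_i2 = 87.6 cm.
The final image is real, 87.6 cm to the right of lens 2 (overall magnification ≈ -0.16).

87.6 cm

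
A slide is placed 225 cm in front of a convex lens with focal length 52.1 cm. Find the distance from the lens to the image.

Thin-lens equation: 1/d_i = 1/f − 1/d_o = 1/(52.10) − 1/(225) = 0.01919 − 0.004444 = 0.01475, so d_i = 67.8 cm.
The image is real, inverted and reduced, on the far side of the lens.

67.8 cm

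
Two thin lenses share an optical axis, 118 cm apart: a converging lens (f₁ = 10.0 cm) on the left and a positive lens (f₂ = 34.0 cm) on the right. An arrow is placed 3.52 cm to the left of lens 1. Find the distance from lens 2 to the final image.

Lens 1: 1/d_i1 = 1/f₁ − 1/d_o1 = 1/(10.0) − 1/(3.52) = -0.1841, so d_i1 = -5.432 cm.
The intermediate image is 5.432 cm to the left of lens 1 (virtual), which is 118 − (-5.432) = 123.4 cm to the left of lens 2, so d_o2 = +123.4 cm.
Lens 2: 1/d_i2 = 1/f₂ − 1/d_o2 = 1/(34.0) − 1/(123.4) = 0.02131, so d_i2 = 46.9 cm.
The final image is real, 46.9 cm to the right of lens 2 (overall magnification ≈ -0.59).

46.9 cm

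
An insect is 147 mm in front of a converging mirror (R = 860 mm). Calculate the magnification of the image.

f = R/2 = 860/2 = 430.0 mm.
1/d_i = 1/f − 1/d_o = 1/(430.0) − 1/(147) = -0.004477, so d_i = -223.4 mm.
m = −d_i/d_o = −(-223.4)/(147) = +1.52.
The image is virtual, upright and enlarged, behind the mirror.

m = +1.52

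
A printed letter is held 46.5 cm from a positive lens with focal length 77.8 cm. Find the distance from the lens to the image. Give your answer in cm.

Thin-lens equation: 1/d_i = 1/f − 1/d_o = 1/(77.80) − 1/(46.5) = 0.01285 − 0.02151 = -0.008652, so d_i = -116 cm.
The image is virtual, upright and enlarged, on the same side as the object.

116 cm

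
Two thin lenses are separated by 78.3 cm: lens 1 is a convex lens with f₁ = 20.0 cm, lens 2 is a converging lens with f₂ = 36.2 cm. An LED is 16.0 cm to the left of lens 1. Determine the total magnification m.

m = -1.48

Lens 1: 1/d_i1 = 1/(20.0) − 1/(16.0) = -0.01250, so d_i1 = -80.00 cm; m₁ = −d_i1/d_o1 = +5.000.
d_o2 = 78.3 − (-80.00) = 158.3 cm.
Lens 2: 1/d_i2 = 1/(36.2) − 1/(158.3) = 0.02131, so d_i2 = 46.93 cm; m₂ = −d_i2/d_o2 = -0.2965.
m = m₁·m₂ = (+5.000)(-0.2965) = -1.48.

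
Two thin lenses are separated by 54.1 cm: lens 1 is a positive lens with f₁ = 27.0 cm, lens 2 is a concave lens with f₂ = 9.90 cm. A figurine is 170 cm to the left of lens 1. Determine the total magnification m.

Lens 1: 1/d_i1 = 1/(27.0) − 1/(170) = 0.03115, so d_i1 = 32.10 cm; m₁ = −d_i1/d_o1 = -0.1888.
d_o2 = 54.1 − (32.10) = 22.00 cm.
f₂ = −9.90 cm (diverging).
Lens 2: 1/d_i2 = 1/(-9.90) − 1/(22.00) = -0.1465, so d_i2 = -6.828 cm; m₂ = −d_i2/d_o2 = +0.3103.
m = m₁·m₂ = (-0.1888)(+0.3103) = -0.0586.

m = -0.0586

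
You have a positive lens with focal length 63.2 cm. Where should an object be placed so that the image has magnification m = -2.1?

93.3 cm

m = −d_i/d_o ⇒ d_i = −m·d_o.
1/f = 1/d_o + 1/d_i = 1/d_o − 1/(m·d_o) = (1 − 1/m)/d_o, so d_o = f(1 − 1/m) = (63.20)(1 − 1/(-2.1)) = 93.3 cm.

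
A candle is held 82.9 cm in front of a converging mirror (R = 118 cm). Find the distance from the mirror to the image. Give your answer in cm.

f = R/2 = 118/2 = 59.00 cm.
Mirror equation: 1/v = 1/f − 1/u = 1/(59.00) − 1/(82.9) = 0.01695 − 0.01206 = 0.004886, so v = 205 cm.
The image is real, inverted and enlarged, in front of the mirror.

205 cm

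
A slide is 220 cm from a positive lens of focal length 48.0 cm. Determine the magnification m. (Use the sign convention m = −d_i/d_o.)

m = -0.279

1/d_i = 1/f − 1/d_o = 1/(48.00) − 1/(220) = 0.01629, so d_i = 61.40 cm.
m = −d_i/d_o = −(61.40)/(220) = -0.279.
The image is real, inverted and reduced, on the far side of the lens.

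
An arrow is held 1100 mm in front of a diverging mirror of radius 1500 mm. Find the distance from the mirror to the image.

f = R/2 = 1500/2 = 750.0 mm; for a diverging mirror, f = -750.0 mm.
Mirror equation: 1/v = 1/f − 1/u = 1/(-750.0) − 1/(1100) = -0.001333 − 0.0009091 = -0.002242, so v = -446 mm.
The image is virtual, upright and reduced, behind the mirror.

446 mm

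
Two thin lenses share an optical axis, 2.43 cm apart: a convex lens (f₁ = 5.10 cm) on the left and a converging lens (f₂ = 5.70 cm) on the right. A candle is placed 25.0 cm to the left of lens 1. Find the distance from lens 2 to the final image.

Lens 1: 1/d_i1 = 1/f₁ − 1/d_o1 = 1/(5.10) − 1/(25.0) = 0.1561, so d_i1 = 6.407 cm.
The intermediate image is 6.407 cm to the right of lens 1, which lies 3.977 cm to the right of lens 2 — a virtual object — so d_o2 = −3.977 cm.
Lens 2: 1/d_i2 = 1/f₂ − 1/d_o2 = 1/(5.70) − 1/(-3.977) = 0.4269, so d_i2 = 2.34 cm.
The final image is real, 2.34 cm to the right of lens 2 (overall magnification ≈ -0.15).

2.34 cm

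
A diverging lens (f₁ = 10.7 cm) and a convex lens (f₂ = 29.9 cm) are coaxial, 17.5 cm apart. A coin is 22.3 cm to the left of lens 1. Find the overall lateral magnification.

m = +1.88

f₁ = −10.7 cm (diverging).
Lens 1: 1/d_i1 = 1/(-10.7) − 1/(22.3) = -0.1383, so d_i1 = -7.231 cm; m₁ = −d_i1/d_o1 = +0.3243.
d_o2 = 17.5 − (-7.231) = 24.73 cm.
Lens 2: 1/d_i2 = 1/(29.9) − 1/(24.73) = -0.006992, so d_i2 = -143.0 cm; m₂ = −d_i2/d_o2 = +5.783.
m = m₁·m₂ = (+0.3243)(+5.783) = +1.88.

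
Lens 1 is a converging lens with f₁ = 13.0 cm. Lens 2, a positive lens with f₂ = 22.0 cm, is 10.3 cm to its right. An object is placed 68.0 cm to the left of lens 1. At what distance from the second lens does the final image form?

Lens 1: 1/d_i1 = 1/f₁ − 1/d_o1 = 1/(13.0) − 1/(68.0) = 0.06222, so d_i1 = 16.07 cm.
The intermediate image is 16.07 cm to the right of lens 1, which lies 5.770 cm to the right of lens 2 — a virtual object — so d_o2 = −5.770 cm.
Lens 2: 1/d_i2 = 1/f₂ − 1/d_o2 = 1/(22.0) − 1/(-5.770) = 0.2188, so d_i2 = 4.57 cm.
The final image is real, 4.57 cm to the right of lens 2 (overall magnification ≈ -0.19).

4.57 cm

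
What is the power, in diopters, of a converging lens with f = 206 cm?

P = +0.485 D

f = 206 cm = 2.06 m.
P = 1/f = 1/(2.06 m) = +0.485 D.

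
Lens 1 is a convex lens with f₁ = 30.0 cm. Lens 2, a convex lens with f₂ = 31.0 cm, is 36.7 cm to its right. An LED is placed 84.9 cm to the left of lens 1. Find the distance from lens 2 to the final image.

7.38 cm

Lens 1: 1/d_i1 = 1/f₁ − 1/d_o1 = 1/(30.0) − 1/(84.9) = 0.02155, so d_i1 = 46.39 cm.
The intermediate image is 46.39 cm to the right of lens 1, which lies 9.690 cm to the right of lens 2 — a virtual object — so d_o2 = −9.690 cm.
Lens 2: 1/d_i2 = 1/f₂ − 1/d_o2 = 1/(31.0) − 1/(-9.690) = 0.1355, so d_i2 = 7.38 cm.
The final image is real, 7.38 cm to the right of lens 2 (overall magnification ≈ -0.42).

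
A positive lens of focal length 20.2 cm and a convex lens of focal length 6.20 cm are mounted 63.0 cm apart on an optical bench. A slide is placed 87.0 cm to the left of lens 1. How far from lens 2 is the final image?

7.46 cm

Lens 1: 1/d_i1 = 1/f₁ − 1/d_o1 = 1/(20.2) − 1/(87.0) = 0.03801, so d_i1 = 26.31 cm.
The intermediate image is 26.31 cm to the right of lens 1, which is 63.0 − (26.31) = 36.69 cm to the left of lens 2, so d_o2 = +36.69 cm.
Lens 2: 1/d_i2 = 1/f₂ − 1/d_o2 = 1/(6.20) − 1/(36.69) = 0.1340, so d_i2 = 7.46 cm.
The final image is real, 7.46 cm to the right of lens 2 (overall magnification ≈ 0.061).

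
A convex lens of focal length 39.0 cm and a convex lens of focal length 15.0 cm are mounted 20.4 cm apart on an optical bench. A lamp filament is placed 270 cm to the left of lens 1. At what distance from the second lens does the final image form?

Lens 1: 1/d_i1 = 1/f₁ − 1/d_o1 = 1/(39.0) − 1/(270) = 0.02194, so d_i1 = 45.58 cm.
The intermediate image is 45.58 cm to the right of lens 1, which lies 25.18 cm to the right of lens 2 — a virtual object — so d_o2 = −25.18 cm.
Lens 2: 1/d_i2 = 1/f₂ − 1/d_o2 = 1/(15.0) − 1/(-25.18) = 0.1064, so d_i2 = 9.40 cm.
The final image is real, 9.40 cm to the right of lens 2 (overall magnification ≈ -0.063).

9.40 cm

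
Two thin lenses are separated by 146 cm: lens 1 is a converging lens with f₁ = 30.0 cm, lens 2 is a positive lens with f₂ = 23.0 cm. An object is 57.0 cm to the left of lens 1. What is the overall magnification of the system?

m = +0.428

Lens 1: 1/d_i1 = 1/(30.0) − 1/(57.0) = 0.01579, so d_i1 = 63.33 cm; m₁ = −d_i1/d_o1 = -1.111.
d_o2 = 146 − (63.33) = 82.67 cm.
Lens 2: 1/d_i2 = 1/(23.0) − 1/(82.67) = 0.03138, so d_i2 = 31.87 cm; m₂ = −d_i2/d_o2 = -0.3855.
m = m₁·m₂ = (-1.111)(-0.3855) = +0.428.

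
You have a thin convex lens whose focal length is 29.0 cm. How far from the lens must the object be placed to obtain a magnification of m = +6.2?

m = −d_i/d_o ⇒ d_i = −m·d_o.
1/f = 1/d_o + 1/d_i = 1/d_o − 1/(m·d_o) = (1 − 1/m)/d_o, so d_o = f(1 − 1/m) = (29.00)(1 − 1/(+6.2)) = 24.3 cm.

24.3 cm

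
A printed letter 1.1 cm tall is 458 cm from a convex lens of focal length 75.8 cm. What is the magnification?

1/d_i = 1/f − 1/d_o = 1/(75.80) − 1/(458) = 0.01101, so d_i = 90.83 cm.
m = −d_i/d_o = −(90.83)/(458) = -0.198.
The image is real, inverted and reduced, on the far side of the lens.

m = -0.198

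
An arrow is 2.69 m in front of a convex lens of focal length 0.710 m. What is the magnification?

1/d_i = 1/f − 1/d_o = 1/(0.7100) − 1/(2.69) = 1.037, so d_i = 0.9646 m.
m = −d_i/d_o = −(0.9646)/(2.69) = -0.359.
The image is real, inverted and reduced, on the far side of the lens.

m = -0.359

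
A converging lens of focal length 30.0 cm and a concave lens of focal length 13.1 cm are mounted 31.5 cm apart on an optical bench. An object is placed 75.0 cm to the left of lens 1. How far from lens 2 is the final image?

Lens 1: 1/d_i1 = 1/f₁ − 1/d_o1 = 1/(30.0) − 1/(75.0) = 0.02000, so d_i1 = 50.00 cm.
The intermediate image is 50.00 cm to the right of lens 1, which lies 18.50 cm to the right of lens 2 — a virtual object — so d_o2 = −18.50 cm.
Lens 2 is diverging, so f₂ = −13.1 cm.
Lens 2: 1/d_i2 = 1/f₂ − 1/d_o2 = 1/(-13.1) − 1/(-18.50) = -0.02228, so d_i2 = -44.9 cm.
The final image is virtual, 44.9 cm to the left of lens 2 (overall magnification ≈ 1.6).

44.9 cm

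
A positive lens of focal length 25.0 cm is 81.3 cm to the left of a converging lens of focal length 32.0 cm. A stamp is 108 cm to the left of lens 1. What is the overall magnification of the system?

Lens 1: 1/d_i1 = 1/(25.0) − 1/(108) = 0.03074, so d_i1 = 32.53 cm; m₁ = −d_i1/d_o1 = -0.3012.
d_o2 = 81.3 − (32.53) = 48.77 cm.
Lens 2: 1/d_i2 = 1/(32.0) − 1/(48.77) = 0.01075, so d_i2 = 93.06 cm; m₂ = −d_i2/d_o2 = -1.908.
m = m₁·m₂ = (-0.3012)(-1.908) = +0.575.

m = +0.575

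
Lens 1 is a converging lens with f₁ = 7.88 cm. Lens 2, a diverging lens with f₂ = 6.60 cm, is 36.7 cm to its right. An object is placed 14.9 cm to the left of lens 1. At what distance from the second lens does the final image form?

Lens 1: 1/d_i1 = 1/f₁ − 1/d_o1 = 1/(7.88) − 1/(14.9) = 0.05979, so d_i1 = 16.73 cm.
The intermediate image is 16.73 cm to the right of lens 1, which is 36.7 − (16.73) = 19.97 cm to the left of lens 2, so d_o2 = +19.97 cm.
Lens 2 is diverging, so f₂ = −6.60 cm.
Lens 2: 1/d_i2 = 1/f₂ − 1/d_o2 = 1/(-6.60) − 1/(19.97) = -0.2016, so d_i2 = -4.96 cm.
The final image is virtual, 4.96 cm to the left of lens 2 (overall magnification ≈ -0.28).

4.96 cm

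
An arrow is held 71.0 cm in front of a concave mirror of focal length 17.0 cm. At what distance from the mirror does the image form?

Mirror equation: 1/v = 1/f − 1/u = 1/(17.00) − 1/(71.0) = 0.05882 − 0.01408 = 0.04474, so v = 22.4 cm.
The image is real, inverted and reduced, in front of the mirror.

22.4 cm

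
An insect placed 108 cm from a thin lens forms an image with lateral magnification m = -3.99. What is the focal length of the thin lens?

m = −d_i/d_o ⇒ d_i = −m·d_o = −(-3.99)·(108) = 430.9 cm.
1/f = 1/d_o + 1/d_i = 1/(108) + 1/(430.9) = 0.01158, so f = 86.4 cm.
Since f is positive, the thin lens is converging.

f = 86.4 cm (converging)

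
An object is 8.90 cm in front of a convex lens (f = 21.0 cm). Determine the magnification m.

1/d_i = 1/f − 1/d_o = 1/(21.00) − 1/(8.90) = -0.06474, so d_i = -15.45 cm.
m = −d_i/d_o = −(-15.45)/(8.90) = +1.74.
The image is virtual, upright and enlarged, on the same side as the object.

m = +1.74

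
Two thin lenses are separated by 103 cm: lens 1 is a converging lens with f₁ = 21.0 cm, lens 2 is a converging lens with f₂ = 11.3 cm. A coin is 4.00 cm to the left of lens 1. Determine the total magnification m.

m = -0.144

Lens 1: 1/d_i1 = 1/(21.0) − 1/(4.00) = -0.2024, so d_i1 = -4.941 cm; m₁ = −d_i1/d_o1 = +1.235.
d_o2 = 103 − (-4.941) = 107.9 cm.
Lens 2: 1/d_i2 = 1/(11.3) − 1/(107.9) = 0.07923, so d_i2 = 12.62 cm; m₂ = −d_i2/d_o2 = -0.1170.
m = m₁·m₂ = (+1.235)(-0.1170) = -0.144.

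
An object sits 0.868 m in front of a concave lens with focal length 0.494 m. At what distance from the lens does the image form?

For a concave lens, f = -0.494 m.
Lens equation: 1/s_i = 1/f − 1/s_o = 1/(-0.4940) − 1/(0.868) = -2.024 − 1.152 = -3.176, so s_i = -0.315 m.
The image is virtual, upright and reduced, on the same side as the object.

0.315 m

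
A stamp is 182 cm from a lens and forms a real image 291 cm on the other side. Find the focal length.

Real image ⇒ d_i = +291 cm.
1/f = 1/d_o + 1/d_i = 1/(182) + 1/(291) = 0.008931, so f = 112 cm.
Since f is positive, the lens is converging.

f = 112 cm (converging)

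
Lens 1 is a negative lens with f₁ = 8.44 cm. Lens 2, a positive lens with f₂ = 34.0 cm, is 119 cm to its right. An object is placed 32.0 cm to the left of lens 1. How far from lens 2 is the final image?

46.6 cm

Lens 1 is diverging, so f₁ = −8.44 cm.
Lens 1: 1/d_i1 = 1/f₁ − 1/d_o1 = 1/(-8.44) − 1/(32.0) = -0.1497, so d_i1 = -6.679 cm.
The intermediate image is 6.679 cm to the left of lens 1 (virtual), which is 119 − (-6.679) = 125.7 cm to the left of lens 2, so d_o2 = +125.7 cm.
Lens 2: 1/d_i2 = 1/f₂ − 1/d_o2 = 1/(34.0) − 1/(125.7) = 0.02146, so d_i2 = 46.6 cm.
The final image is real, 46.6 cm to the right of lens 2 (overall magnification ≈ -0.077).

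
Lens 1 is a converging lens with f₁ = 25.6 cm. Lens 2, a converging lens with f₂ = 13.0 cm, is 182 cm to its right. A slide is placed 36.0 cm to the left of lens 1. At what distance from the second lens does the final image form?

15.1 cm

Lens 1: 1/d_i1 = 1/f₁ − 1/d_o1 = 1/(25.6) − 1/(36.0) = 0.01128, so d_i1 = 88.62 cm.
The intermediate image is 88.62 cm to the right of lens 1, which is 182 − (88.62) = 93.38 cm to the left of lens 2, so d_o2 = +93.38 cm.
Lens 2: 1/d_i2 = 1/f₂ − 1/d_o2 = 1/(13.0) − 1/(93.38) = 0.06621, so d_i2 = 15.1 cm.
The final image is real, 15.1 cm to the right of lens 2 (overall magnification ≈ 0.40).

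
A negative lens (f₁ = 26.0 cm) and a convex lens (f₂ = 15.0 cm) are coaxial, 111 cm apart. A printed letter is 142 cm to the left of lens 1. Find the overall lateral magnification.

f₁ = −26.0 cm (diverging).
Lens 1: 1/d_i1 = 1/(-26.0) − 1/(142) = -0.04550, so d_i1 = -21.98 cm; m₁ = −d_i1/d_o1 = +0.1548.
d_o2 = 111 − (-21.98) = 133.0 cm.
Lens 2: 1/d_i2 = 1/(15.0) − 1/(133.0) = 0.05915, so d_i2 = 16.91 cm; m₂ = −d_i2/d_o2 = -0.1271.
m = m₁·m₂ = (+0.1548)(-0.1271) = -0.0197.

m = -0.0197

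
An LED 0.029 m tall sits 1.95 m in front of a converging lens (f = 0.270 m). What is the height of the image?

1/d_i = 1/f − 1/d_o = 1/(0.2700) − 1/(1.95) = 3.191, so d_i = 0.3134 m.
m = −d_i/d_o = -0.1607.
|h_i| = |m|·h_o = 0.1607 × 0.029 = 0.00466 m. The image is real, inverted and reduced, on the far side of the lens.

0.00466 m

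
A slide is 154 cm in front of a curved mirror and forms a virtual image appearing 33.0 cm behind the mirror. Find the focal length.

Virtual image ⇒ d_i = −33.0 cm.
1/f = 1/d_o + 1/d_i = 1/(154) + 1/(-33.0) = -0.02381, so f = -42.0 cm.
Since f is negative, the curved mirror is convex.

f = -42.0 cm (convex)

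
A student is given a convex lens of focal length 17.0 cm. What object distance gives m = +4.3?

13.0 cm

m = −d_i/d_o ⇒ d_i = −m·d_o.
1/f = 1/d_o + 1/d_i = 1/d_o − 1/(m·d_o) = (1 − 1/m)/d_o, so d_o = f(1 − 1/m) = (17.00)(1 − 1/(+4.3)) = 13.0 cm.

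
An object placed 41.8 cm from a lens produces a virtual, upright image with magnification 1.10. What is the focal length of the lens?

m = −d_i/d_o ⇒ d_i = −m·d_o = −(+1.10)·(41.8) = -45.98 cm.
1/f = 1/d_o + 1/d_i = 1/(41.8) + 1/(-45.98) = 0.002175, so f = 460 cm.
Since f is positive, the lens is converging.

f = 460 cm (converging)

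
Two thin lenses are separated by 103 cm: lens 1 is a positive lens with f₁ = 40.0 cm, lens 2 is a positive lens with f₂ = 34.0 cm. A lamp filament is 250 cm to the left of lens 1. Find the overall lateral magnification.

m = +0.303

Lens 1: 1/d_i1 = 1/(40.0) − 1/(250) = 0.02100, so d_i1 = 47.62 cm; m₁ = −d_i1/d_o1 = -0.1905.
d_o2 = 103 − (47.62) = 55.38 cm.
Lens 2: 1/d_i2 = 1/(34.0) − 1/(55.38) = 0.01135, so d_i2 = 88.07 cm; m₂ = −d_i2/d_o2 = -1.590.
m = m₁·m₂ = (-0.1905)(-1.590) = +0.303.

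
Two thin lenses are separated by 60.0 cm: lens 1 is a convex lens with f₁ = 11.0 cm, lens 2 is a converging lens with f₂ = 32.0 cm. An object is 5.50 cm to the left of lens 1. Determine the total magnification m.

Lens 1: 1/d_i1 = 1/(11.0) − 1/(5.50) = -0.09091, so d_i1 = -11.00 cm; m₁ = −d_i1/d_o1 = +2.000.
d_o2 = 60.0 − (-11.00) = 71.00 cm.
Lens 2: 1/d_i2 = 1/(32.0) − 1/(71.00) = 0.01717, so d_i2 = 58.26 cm; m₂ = −d_i2/d_o2 = -0.8205.
m = m₁·m₂ = (+2.000)(-0.8205) = -1.64.

m = -1.64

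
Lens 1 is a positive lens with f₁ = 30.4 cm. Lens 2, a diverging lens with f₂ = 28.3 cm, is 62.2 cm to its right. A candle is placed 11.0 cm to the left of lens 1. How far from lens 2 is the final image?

20.9 cm

Lens 1: 1/d_i1 = 1/f₁ − 1/d_o1 = 1/(30.4) − 1/(11.0) = -0.05801, so d_i1 = -17.24 cm.
The intermediate image is 17.24 cm to the left of lens 1 (virtual), which is 62.2 − (-17.24) = 79.44 cm to the left of lens 2, so d_o2 = +79.44 cm.
Lens 2 is diverging, so f₂ = −28.3 cm.
Lens 2: 1/d_i2 = 1/f₂ − 1/d_o2 = 1/(-28.3) − 1/(79.44) = -0.04792, so d_i2 = -20.9 cm.
The final image is virtual, 20.9 cm to the left of lens 2 (overall magnification ≈ 0.41).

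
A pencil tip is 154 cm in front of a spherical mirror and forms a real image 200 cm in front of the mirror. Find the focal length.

f = 87.0 cm (concave)

Real image ⇒ d_i = +200 cm.
1/f = 1/d_o + 1/d_i = 1/(154) + 1/(200) = 0.01149, so f = 87.0 cm.
Since f is positive, the spherical mirror is concave.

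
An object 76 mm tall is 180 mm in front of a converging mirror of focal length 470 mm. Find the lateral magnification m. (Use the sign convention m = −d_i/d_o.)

1/d_i = 1/f − 1/d_o = 1/(470.0) − 1/(180) = -0.003428, so d_i = -291.7 mm.
m = −d_i/d_o = −(-291.7)/(180) = +1.62.
The image is virtual, upright and enlarged, behind the mirror.

m = +1.62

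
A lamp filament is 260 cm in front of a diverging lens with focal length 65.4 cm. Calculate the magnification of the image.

m = +0.201

For a diverging lens, f = -65.4 cm.
1/d_i = 1/f − 1/d_o = 1/(-65.40) − 1/(260) = -0.01914, so d_i = -52.26 cm.
m = −d_i/d_o = −(-52.26)/(260) = +0.201.
The image is virtual, upright and reduced, on the same side as the object.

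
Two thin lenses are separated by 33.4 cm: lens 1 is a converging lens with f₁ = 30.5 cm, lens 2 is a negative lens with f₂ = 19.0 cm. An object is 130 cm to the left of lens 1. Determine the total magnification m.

Lens 1: 1/d_i1 = 1/(30.5) − 1/(130) = 0.02509, so d_i1 = 39.85 cm; m₁ = −d_i1/d_o1 = -0.3065.
d_o2 = 33.4 − (39.85) = -6.450 cm (virtual object).
f₂ = −19.0 cm (diverging).
Lens 2: 1/d_i2 = 1/(-19.0) − 1/(-6.450) = 0.1024, so d_i2 = 9.765 cm; m₂ = −d_i2/d_o2 = +1.514.
m = m₁·m₂ = (-0.3065)(+1.514) = -0.464.

m = -0.464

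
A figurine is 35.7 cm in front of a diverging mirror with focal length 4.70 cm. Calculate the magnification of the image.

For a diverging mirror, f = -4.70 cm.
1/d_i = 1/f − 1/d_o = 1/(-4.700) − 1/(35.7) = -0.2408, so d_i = -4.153 cm.
m = −d_i/d_o = −(-4.153)/(35.7) = +0.116.
The image is virtual, upright and reduced, behind the mirror.

m = +0.116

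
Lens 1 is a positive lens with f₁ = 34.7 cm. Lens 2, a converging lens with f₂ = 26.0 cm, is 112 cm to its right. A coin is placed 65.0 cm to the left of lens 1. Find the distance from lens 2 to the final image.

84.5 cm

Lens 1: 1/d_i1 = 1/f₁ − 1/d_o1 = 1/(34.7) − 1/(65.0) = 0.01343, so d_i1 = 74.44 cm.
The intermediate image is 74.44 cm to the right of lens 1, which is 112 − (74.44) = 37.56 cm to the left of lens 2, so d_o2 = +37.56 cm.
Lens 2: 1/d_i2 = 1/f₂ − 1/d_o2 = 1/(26.0) − 1/(37.56) = 0.01184, so d_i2 = 84.5 cm.
The final image is real, 84.5 cm to the right of lens 2 (overall magnification ≈ 2.6).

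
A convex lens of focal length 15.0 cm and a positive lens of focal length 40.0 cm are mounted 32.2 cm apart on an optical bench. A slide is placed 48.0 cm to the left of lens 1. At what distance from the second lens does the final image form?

14.0 cm

Lens 1: 1/d_i1 = 1/f₁ − 1/d_o1 = 1/(15.0) − 1/(48.0) = 0.04583, so d_i1 = 21.82 cm.
The intermediate image is 21.82 cm to the right of lens 1, which is 32.2 − (21.82) = 10.38 cm to the left of lens 2, so d_o2 = +10.38 cm.
Lens 2: 1/d_i2 = 1/f₂ − 1/d_o2 = 1/(40.0) − 1/(10.38) = -0.07134, so d_i2 = -14.0 cm.
The final image is virtual, 14.0 cm to the left of lens 2 (overall magnification ≈ -0.61).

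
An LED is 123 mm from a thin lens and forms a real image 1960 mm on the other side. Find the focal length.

Real image ⇒ d_i = +1960 mm.
1/f = 1/d_o + 1/d_i = 1/(123) + 1/(1960) = 0.008640, so f = 116 mm.
Since f is positive, the thin lens is converging.

f = 116 mm (converging)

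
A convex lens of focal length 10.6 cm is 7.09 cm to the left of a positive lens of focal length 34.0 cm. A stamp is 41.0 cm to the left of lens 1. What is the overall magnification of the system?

Lens 1: 1/d_i1 = 1/(10.6) − 1/(41.0) = 0.06995, so d_i1 = 14.30 cm; m₁ = −d_i1/d_o1 = -0.3488.
d_o2 = 7.09 − (14.30) = -7.210 cm (virtual object).
Lens 2: 1/d_i2 = 1/(34.0) − 1/(-7.210) = 0.1681, so d_i2 = 5.949 cm; m₂ = −d_i2/d_o2 = +0.8250.
m = m₁·m₂ = (-0.3488)(+0.8250) = -0.288.

m = -0.288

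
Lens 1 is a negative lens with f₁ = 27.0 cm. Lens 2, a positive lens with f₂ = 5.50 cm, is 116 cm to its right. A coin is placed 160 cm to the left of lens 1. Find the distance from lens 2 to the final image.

Lens 1 is diverging, so f₁ = −27.0 cm.
Lens 1: 1/d_i1 = 1/f₁ − 1/d_o1 = 1/(-27.0) − 1/(160) = -0.04329, so d_i1 = -23.10 cm.
The intermediate image is 23.10 cm to the left of lens 1 (virtual), which is 116 − (-23.10) = 139.1 cm to the left of lens 2, so d_o2 = +139.1 cm.
Lens 2: 1/d_i2 = 1/f₂ − 1/d_o2 = 1/(5.50) − 1/(139.1) = 0.1746, so d_i2 = 5.73 cm.
The final image is real, 5.73 cm to the right of lens 2 (overall magnification ≈ -0.0059).

5.73 cm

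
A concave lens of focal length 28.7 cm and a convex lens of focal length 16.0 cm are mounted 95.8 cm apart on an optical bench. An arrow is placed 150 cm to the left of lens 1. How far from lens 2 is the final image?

18.5 cm

Lens 1 is diverging, so f₁ = −28.7 cm.
Lens 1: 1/d_i1 = 1/f₁ − 1/d_o1 = 1/(-28.7) − 1/(150) = -0.04151, so d_i1 = -24.09 cm.
The intermediate image is 24.09 cm to the left of lens 1 (virtual), which is 95.8 − (-24.09) = 119.9 cm to the left of lens 2, so d_o2 = +119.9 cm.
Lens 2: 1/d_i2 = 1/f₂ − 1/d_o2 = 1/(16.0) − 1/(119.9) = 0.05416, so d_i2 = 18.5 cm.
The final image is real, 18.5 cm to the right of lens 2 (overall magnification ≈ -0.025).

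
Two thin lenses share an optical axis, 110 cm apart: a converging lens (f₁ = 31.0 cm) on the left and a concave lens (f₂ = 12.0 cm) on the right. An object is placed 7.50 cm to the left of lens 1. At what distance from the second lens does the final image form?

Lens 1: 1/d_i1 = 1/f₁ − 1/d_o1 = 1/(31.0) − 1/(7.50) = -0.1011, so d_i1 = -9.894 cm.
The intermediate image is 9.894 cm to the left of lens 1 (virtual), which is 110 − (-9.894) = 119.9 cm to the left of lens 2, so d_o2 = +119.9 cm.
Lens 2 is diverging, so f₂ = −12.0 cm.
Lens 2: 1/d_i2 = 1/f₂ − 1/d_o2 = 1/(-12.0) − 1/(119.9) = -0.09167, so d_i2 = -10.9 cm.
The final image is virtual, 10.9 cm to the left of lens 2 (overall magnification ≈ 0.12).

10.9 cm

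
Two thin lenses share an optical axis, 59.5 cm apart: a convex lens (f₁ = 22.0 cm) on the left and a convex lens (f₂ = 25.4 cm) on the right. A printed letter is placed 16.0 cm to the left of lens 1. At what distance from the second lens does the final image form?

32.4 cm

Lens 1: 1/d_i1 = 1/f₁ − 1/d_o1 = 1/(22.0) − 1/(16.0) = -0.01705, so d_i1 = -58.67 cm.
The intermediate image is 58.67 cm to the left of lens 1 (virtual), which is 59.5 − (-58.67) = 118.2 cm to the left of lens 2, so d_o2 = +118.2 cm.
Lens 2: 1/d_i2 = 1/f₂ − 1/d_o2 = 1/(25.4) − 1/(118.2) = 0.03091, so d_i2 = 32.4 cm.
The final image is real, 32.4 cm to the right of lens 2 (overall magnification ≈ -1.0).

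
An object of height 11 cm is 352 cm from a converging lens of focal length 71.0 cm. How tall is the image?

1/d_i = 1/f − 1/d_o = 1/(71.00) − 1/(352) = 0.01124, so d_i = 88.94 cm.
m = −d_i/d_o = -0.2527.
|h_i| = |m|·h_o = 0.2527 × 11 = 2.78 cm. The image is real, inverted and reduced, on the far side of the lens.

2.78 cm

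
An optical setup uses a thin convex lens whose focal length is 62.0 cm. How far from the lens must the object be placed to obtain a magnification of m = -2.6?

m = −d_i/d_o ⇒ d_i = −m·d_o.
1/f = 1/d_o + 1/d_i = 1/d_o − 1/(m·d_o) = (1 − 1/m)/d_o, so d_o = f(1 − 1/m) = (62.00)(1 − 1/(-2.6)) = 85.8 cm.

85.8 cm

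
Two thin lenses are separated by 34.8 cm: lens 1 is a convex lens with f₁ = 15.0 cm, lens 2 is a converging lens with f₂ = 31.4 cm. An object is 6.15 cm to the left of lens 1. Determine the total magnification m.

Lens 1: 1/d_i1 = 1/(15.0) − 1/(6.15) = -0.09593, so d_i1 = -10.42 cm; m₁ = −d_i1/d_o1 = +1.694.
d_o2 = 34.8 − (-10.42) = 45.22 cm.
Lens 2: 1/d_i2 = 1/(31.4) − 1/(45.22) = 0.009733, so d_i2 = 102.7 cm; m₂ = −d_i2/d_o2 = -2.272.
m = m₁·m₂ = (+1.694)(-2.272) = -3.85.

m = -3.85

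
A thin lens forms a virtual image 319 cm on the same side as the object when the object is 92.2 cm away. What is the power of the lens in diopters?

P = +0.771 D

Virtual image ⇒ d_i = −319 cm.
1/f = 1/d_o + 1/d_i = 1/(92.2) + 1/(-319) = 0.007711 cm⁻¹.
f = 129.7 cm = 1.297 m, so P = 1/f = +0.771 D.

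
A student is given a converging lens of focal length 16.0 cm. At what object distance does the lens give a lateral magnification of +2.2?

m = −d_i/d_o ⇒ d_i = −m·d_o.
1/f = 1/d_o + 1/d_i = 1/d_o − 1/(m·d_o) = (1 − 1/m)/d_o, so d_o = f(1 − 1/m) = (16.00)(1 − 1/(+2.2)) = 8.73 cm.

8.73 cm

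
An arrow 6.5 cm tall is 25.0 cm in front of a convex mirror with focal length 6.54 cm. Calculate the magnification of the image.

For a convex mirror, f = -6.54 cm.
1/d_i = 1/f − 1/d_o = 1/(-6.540) − 1/(25.0) = -0.1929, so d_i = -5.184 cm.
m = −d_i/d_o = −(-5.184)/(25.0) = +0.207.
The image is virtual, upright and reduced, behind the mirror.

m = +0.207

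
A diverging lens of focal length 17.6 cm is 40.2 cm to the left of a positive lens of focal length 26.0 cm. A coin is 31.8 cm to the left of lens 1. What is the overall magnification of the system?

f₁ = −17.6 cm (diverging).
Lens 1: 1/d_i1 = 1/(-17.6) − 1/(31.8) = -0.08826, so d_i1 = -11.33 cm; m₁ = −d_i1/d_o1 = +0.3563.
d_o2 = 40.2 − (-11.33) = 51.53 cm.
Lens 2: 1/d_i2 = 1/(26.0) − 1/(51.53) = 0.01906, so d_i2 = 52.48 cm; m₂ = −d_i2/d_o2 = -1.018.
m = m₁·m₂ = (+0.3563)(-1.018) = -0.363.

m = -0.363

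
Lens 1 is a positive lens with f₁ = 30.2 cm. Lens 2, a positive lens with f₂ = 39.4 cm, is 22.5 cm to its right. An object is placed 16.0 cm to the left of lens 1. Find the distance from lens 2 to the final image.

130 cm

Lens 1: 1/d_i1 = 1/f₁ − 1/d_o1 = 1/(30.2) − 1/(16.0) = -0.02939, so d_i1 = -34.03 cm.
The intermediate image is 34.03 cm to the left of lens 1 (virtual), which is 22.5 − (-34.03) = 56.53 cm to the left of lens 2, so d_o2 = +56.53 cm.
Lens 2: 1/d_i2 = 1/f₂ − 1/d_o2 = 1/(39.4) − 1/(56.53) = 0.007691, so d_i2 = 130 cm.
The final image is real, 130 cm to the right of lens 2 (overall magnification ≈ -4.9).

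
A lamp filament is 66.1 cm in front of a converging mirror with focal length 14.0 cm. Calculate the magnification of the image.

1/d_i = 1/f − 1/d_o = 1/(14.00) − 1/(66.1) = 0.05630, so d_i = 17.76 cm.
m = −d_i/d_o = −(17.76)/(66.1) = -0.269.
The image is real, inverted and reduced, in front of the mirror.

m = -0.269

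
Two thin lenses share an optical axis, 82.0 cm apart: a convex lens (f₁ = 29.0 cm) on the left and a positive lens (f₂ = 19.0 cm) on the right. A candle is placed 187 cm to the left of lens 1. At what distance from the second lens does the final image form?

Lens 1: 1/d_i1 = 1/f₁ − 1/d_o1 = 1/(29.0) − 1/(187) = 0.02914, so d_i1 = 34.32 cm.
The intermediate image is 34.32 cm to the right of lens 1, which is 82.0 − (34.32) = 47.68 cm to the left of lens 2, so d_o2 = +47.68 cm.
Lens 2: 1/d_i2 = 1/f₂ − 1/d_o2 = 1/(19.0) − 1/(47.68) = 0.03166, so d_i2 = 31.6 cm.
The final image is real, 31.6 cm to the right of lens 2 (overall magnification ≈ 0.12).

31.6 cm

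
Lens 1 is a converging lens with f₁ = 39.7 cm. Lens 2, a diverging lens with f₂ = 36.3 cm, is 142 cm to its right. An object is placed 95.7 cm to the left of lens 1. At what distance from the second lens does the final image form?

24.4 cm

Lens 1: 1/d_i1 = 1/f₁ − 1/d_o1 = 1/(39.7) − 1/(95.7) = 0.01474, so d_i1 = 67.84 cm.
The intermediate image is 67.84 cm to the right of lens 1, which is 142 − (67.84) = 74.16 cm to the left of lens 2, so d_o2 = +74.16 cm.
Lens 2 is diverging, so f₂ = −36.3 cm.
Lens 2: 1/d_i2 = 1/f₂ − 1/d_o2 = 1/(-36.3) − 1/(74.16) = -0.04103, so d_i2 = -24.4 cm.
The final image is virtual, 24.4 cm to the left of lens 2 (overall magnification ≈ -0.23).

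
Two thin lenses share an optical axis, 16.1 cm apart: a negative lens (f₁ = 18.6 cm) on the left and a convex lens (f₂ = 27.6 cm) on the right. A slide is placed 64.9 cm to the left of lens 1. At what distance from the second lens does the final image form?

285 cm

Lens 1 is diverging, so f₁ = −18.6 cm.
Lens 1: 1/d_i1 = 1/f₁ − 1/d_o1 = 1/(-18.6) − 1/(64.9) = -0.06917, so d_i1 = -14.46 cm.
The intermediate image is 14.46 cm to the left of lens 1 (virtual), which is 16.1 − (-14.46) = 30.56 cm to the left of lens 2, so d_o2 = +30.56 cm.
Lens 2: 1/d_i2 = 1/f₂ − 1/d_o2 = 1/(27.6) − 1/(30.56) = 0.003509, so d_i2 = 285 cm.
The final image is real, 285 cm to the right of lens 2 (overall magnification ≈ -2.1).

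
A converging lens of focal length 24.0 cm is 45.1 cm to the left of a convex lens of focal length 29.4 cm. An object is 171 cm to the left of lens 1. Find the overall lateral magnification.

m = -0.393

Lens 1: 1/d_i1 = 1/(24.0) − 1/(171) = 0.03582, so d_i1 = 27.92 cm; m₁ = −d_i1/d_o1 = -0.1633.
d_o2 = 45.1 − (27.92) = 17.18 cm.
Lens 2: 1/d_i2 = 1/(29.4) − 1/(17.18) = -0.02419, so d_i2 = -41.33 cm; m₂ = −d_i2/d_o2 = +2.406.
m = m₁·m₂ = (-0.1633)(+2.406) = -0.393.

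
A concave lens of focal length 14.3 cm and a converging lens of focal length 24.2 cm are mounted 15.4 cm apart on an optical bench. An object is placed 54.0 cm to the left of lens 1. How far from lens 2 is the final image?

Lens 1 is diverging, so f₁ = −14.3 cm.
Lens 1: 1/d_i1 = 1/f₁ − 1/d_o1 = 1/(-14.3) − 1/(54.0) = -0.08845, so d_i1 = -11.31 cm.
The intermediate image is 11.31 cm to the left of lens 1 (virtual), which is 15.4 − (-11.31) = 26.71 cm to the left of lens 2, so d_o2 = +26.71 cm.
Lens 2: 1/d_i2 = 1/f₂ − 1/d_o2 = 1/(24.2) − 1/(26.71) = 0.003883, so d_i2 = 258 cm.
The final image is real, 258 cm to the right of lens 2 (overall magnification ≈ -2.0).

258 cm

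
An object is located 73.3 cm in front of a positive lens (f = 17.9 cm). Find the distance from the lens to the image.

Thin-lens equation: 1/q = 1/f − 1/p = 1/(17.90) − 1/(73.3) = 0.05587 − 0.01364 = 0.04222, so q = 23.7 cm.
The image is real, inverted and reduced, on the far side of the lens.

23.7 cm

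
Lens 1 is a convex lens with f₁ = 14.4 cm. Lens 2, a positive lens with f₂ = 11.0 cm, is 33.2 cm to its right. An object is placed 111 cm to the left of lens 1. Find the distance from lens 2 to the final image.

Lens 1: 1/d_i1 = 1/f₁ − 1/d_o1 = 1/(14.4) − 1/(111) = 0.06044, so d_i1 = 16.55 cm.
The intermediate image is 16.55 cm to the right of lens 1, which is 33.2 − (16.55) = 16.65 cm to the left of lens 2, so d_o2 = +16.65 cm.
Lens 2: 1/d_i2 = 1/f₂ − 1/d_o2 = 1/(11.0) − 1/(16.65) = 0.03085, so d_i2 = 32.4 cm.
The final image is real, 32.4 cm to the right of lens 2 (overall magnification ≈ 0.29).

32.4 cm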